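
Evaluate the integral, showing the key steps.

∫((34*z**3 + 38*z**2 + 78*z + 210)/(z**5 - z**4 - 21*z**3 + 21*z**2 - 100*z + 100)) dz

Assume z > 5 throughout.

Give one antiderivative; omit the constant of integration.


Step 1. Decompose ∫((34*z**3 + 38*z**2 + 78*z + 210)/(z**5 - z**4 - 21*z**3 + 21*z**2 - 100*z + 100)) dz by partial fractions, (34*z**3 + 38*z**2 + 78*z + 210)/(z**5 - z**4 - 21*z**3 + 21*z**2 - 100*z + 100) = 2/(z**2 + 4) - 2/(z + 5) - 3/(z - 1) + 5/(z - 5): now ∫(5/(z - 5)) dz + ∫(-3/(z - 1)) dz + ∫(-2/(z + 5)) dz + ∫(2/(z**2 + 4)) dz.
Step 2. Evaluate the standard form [assuming z > -5]: now -2*log(z + 5) + ∫(5/(z - 5)) dz + ∫(-3/(z - 1)) dz + ∫(2/(z**2 + 4)) dz.
Step 3. Evaluate the standard form [assuming z > 1]: now -3*log(z - 1) - 2*log(z + 5) + ∫(5/(z - 5)) dz + ∫(2/(z**2 + 4)) dz.
Step 4. Evaluate the standard form [assuming z > 5]: now 5*log(z - 5) - 3*log(z - 1) - 2*log(z + 5) + ∫(2/(z**2 + 4)) dz.
Step 5. Evaluate the standard form: now 5*log(z - 5) - 3*log(z - 1) - 2*log(z + 5) + atan(z/2).
Answer: 5*log(z - 5) - 3*log(z - 1) - 2*log(z + 5) + atan(z/2).


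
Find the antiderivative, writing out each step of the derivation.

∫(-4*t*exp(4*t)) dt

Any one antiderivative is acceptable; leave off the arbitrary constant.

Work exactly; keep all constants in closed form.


Step 1. Integrate ∫(-4*t*exp(4*t)) dt by parts with u = t, dv = (-4*exp(4*t)) dt, so v = -exp(4*t): now -t*exp(4*t) + ∫(exp(4*t)) dt.
Step 2. Evaluate the standard form: now -t*exp(4*t) + exp(4*t)/4.
Answer: -t*exp(4*t) + exp(4*t)/4.


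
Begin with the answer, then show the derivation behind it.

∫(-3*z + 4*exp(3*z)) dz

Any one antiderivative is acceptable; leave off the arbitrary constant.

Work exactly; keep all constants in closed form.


The answer is -3*z**2/2 + 4*exp(3*z)/3.
Step 1. Rewrite: now ∫(-3*z) dz + ∫(4*exp(3*z)) dz.
Step 2. Evaluate the standard form: now -3*z**2/2 + ∫(4*exp(3*z)) dz.
Step 3. Evaluate the standard form: now -3*z**2/2 + 4*exp(3*z)/3.
Answer: -3*z**2/2 + 4*exp(3*z)/3.


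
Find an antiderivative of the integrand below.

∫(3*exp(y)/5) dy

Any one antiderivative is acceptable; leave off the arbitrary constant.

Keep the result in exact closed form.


Answer: 3*exp(y)/5.


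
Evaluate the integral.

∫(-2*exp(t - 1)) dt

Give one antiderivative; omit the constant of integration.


Answer: -2*exp(t - 1).


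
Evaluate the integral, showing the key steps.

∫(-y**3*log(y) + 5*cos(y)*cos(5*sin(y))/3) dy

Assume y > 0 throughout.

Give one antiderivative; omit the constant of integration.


Step 1. Rewrite: now ∫(-y**3*log(y)) dy + ∫(5*cos(y)*cos(5*sin(y))/3) dy.
Step 2. Substitute u = sin(y), turning ∫(5*cos(y)*cos(5*sin(y))/3) dy into ∫(5*cos(5*u)/3) du: now ∫(-y**3*log(y)) dy + ∫(5*cos(5*u)/3) du.
Step 3. Evaluate the standard form: now sin(5*u)/3 + ∫(-y**3*log(y)) dy.
Step 4. Substitute back u = sin(y): now sin(5*sin(y))/3 + ∫(-y**3*log(y)) dy.
Step 5. Integrate ∫(-y**3*log(y)) dy by parts with u = log(y), dv = (-y**3) dy, so v = -y**4/4 [assuming y > 0]: now -y**4*log(y)/4 + sin(5*sin(y))/3 + ∫(y**3/4) dy.
Step 6. Evaluate the standard form: now -y**4*log(y)/4 + y**4/16 + sin(5*sin(y))/3.
Answer: -y**4*log(y)/4 + y**4/16 + sin(5*sin(y))/3.


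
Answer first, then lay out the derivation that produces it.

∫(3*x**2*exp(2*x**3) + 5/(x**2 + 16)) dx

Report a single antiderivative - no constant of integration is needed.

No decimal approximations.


The answer is exp(2*x**3)/2 + 5*atan(x/4)/4.
Step 1. Rewrite: now ∫(3*x**2*exp(2*x**3)) dx + ∫(5/(x**2 + 16)) dx.
Step 2. Substitute u = x**3, turning ∫(3*x**2*exp(2*x**3)) dx into ∫(exp(2*u)) du: now ∫(5/(x**2 + 16)) dx + ∫(exp(2*u)) du.
Step 3. Evaluate the standard form: now exp(2*u)/2 + ∫(5/(x**2 + 16)) dx.
Step 4. Substitute back u = x**3: now exp(2*x**3)/2 + ∫(5/(x**2 + 16)) dx.
Step 5. Evaluate the standard form: now exp(2*x**3)/2 + 5*atan(x/4)/4.
Answer: exp(2*x**3)/2 + 5*atan(x/4)/4.


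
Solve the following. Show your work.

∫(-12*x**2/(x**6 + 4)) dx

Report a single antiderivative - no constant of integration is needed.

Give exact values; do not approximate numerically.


Step 1. Substitute u = x**3, turning ∫(-12*x**2/(x**6 + 4)) dx into ∫(-4/(u**2 + 4)) du: now ∫(-4/(u**2 + 4)) du.
Step 2. Evaluate the standard form: now -2*atan(u/2).
Step 3. Substitute back u = x**3: now -2*atan(x**3/2).
Answer: -2*atan(x**3/2).


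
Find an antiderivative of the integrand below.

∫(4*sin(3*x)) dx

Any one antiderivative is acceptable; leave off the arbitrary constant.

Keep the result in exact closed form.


Answer: -4*cos(3*x)/3.


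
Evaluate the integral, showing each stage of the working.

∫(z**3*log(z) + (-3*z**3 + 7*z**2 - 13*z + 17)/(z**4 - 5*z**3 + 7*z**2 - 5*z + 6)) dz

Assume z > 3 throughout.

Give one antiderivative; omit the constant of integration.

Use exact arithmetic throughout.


Step 1. Rewrite: now ∫(z**3*log(z)) dz + ∫((-3*z**3 + 7*z**2 - 13*z + 17)/(z**4 - 5*z**3 + 7*z**2 - 5*z + 6)) dz.
Step 2. Decompose ∫((-3*z**3 + 7*z**2 - 13*z + 17)/(z**4 - 5*z**3 + 7*z**2 - 5*z + 6)) dz by partial fractions, (-3*z**3 + 7*z**2 - 13*z + 17)/(z**4 - 5*z**3 + 7*z**2 - 5*z + 6) = 2/(z**2 + 1) + 1/(z - 2) - 4/(z - 3): now ∫(z**3*log(z)) dz + ∫(-4/(z - 3)) dz + ∫(1/(z - 2)) dz + ∫(2/(z**2 + 1)) dz.
Step 3. Evaluate the standard form [assuming z > 3]: now -4*log(z - 3) + ∫(z**3*log(z)) dz + ∫(1/(z - 2)) dz + ∫(2/(z**2 + 1)) dz.
Step 4. Evaluate the standard form [assuming z > 2]: now -4*log(z - 3) + log(z - 2) + ∫(z**3*log(z)) dz + ∫(2/(z**2 + 1)) dz.
Step 5. Evaluate the standard form: now -4*log(z - 3) + log(z - 2) + 2*atan(z) + ∫(z**3*log(z)) dz.
Step 6. Integrate ∫(z**3*log(z)) dz by parts with u = log(z), dv = (z**3) dz, so v = z**4/4 [assuming z > 0]: now z**4*log(z)/4 - 4*log(z - 3) + log(z - 2) + 2*atan(z) + ∫(-z**3/4) dz.
Step 7. Evaluate the standard form: now z**4*log(z)/4 - z**4/16 - 4*log(z - 3) + log(z - 2) + 2*atan(z).
Answer: z**4*log(z)/4 - z**4/16 - 4*log(z - 3) + log(z - 2) + 2*atan(z).


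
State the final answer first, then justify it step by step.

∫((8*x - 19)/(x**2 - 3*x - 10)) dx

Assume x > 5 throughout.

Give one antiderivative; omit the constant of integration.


The answer is 3*log(x - 5) + 5*log(x + 2).
Step 1. Decompose ∫((8*x - 19)/(x**2 - 3*x - 10)) dx by partial fractions, (8*x - 19)/(x**2 - 3*x - 10) = 5/(x + 2) + 3/(x - 5): now ∫(3/(x - 5)) dx + ∫(5/(x + 2)) dx.
Step 2. Evaluate the standard form [assuming x > -2]: now 5*log(x + 2) + ∫(3/(x - 5)) dx.
Step 3. Evaluate the standard form [assuming x > 5]: now 3*log(x - 5) + 5*log(x + 2).
Answer: 3*log(x - 5) + 5*log(x + 2).


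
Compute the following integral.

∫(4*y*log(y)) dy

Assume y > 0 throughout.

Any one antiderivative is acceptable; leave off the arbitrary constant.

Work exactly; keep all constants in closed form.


Answer: 2*y**2*log(y) - y**2.


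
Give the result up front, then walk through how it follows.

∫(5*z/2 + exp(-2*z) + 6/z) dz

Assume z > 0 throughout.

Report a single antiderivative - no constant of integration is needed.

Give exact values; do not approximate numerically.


The answer is 5*z**2/4 + 6*log(z) - exp(-2*z)/2.
Step 1. Rewrite: now ∫(6/z) dz + ∫(5*z/2) dz + ∫(exp(-2*z)) dz.
Step 2. Evaluate the standard form [assuming z > 0]: now 6*log(z) + ∫(5*z/2) dz + ∫(exp(-2*z)) dz.
Step 3. Evaluate the standard form: now 5*z**2/4 + 6*log(z) + ∫(exp(-2*z)) dz.
Step 4. Evaluate the standard form: now 5*z**2/4 + 6*log(z) - exp(-2*z)/2.
Answer: 5*z**2/4 + 6*log(z) - exp(-2*z)/2.


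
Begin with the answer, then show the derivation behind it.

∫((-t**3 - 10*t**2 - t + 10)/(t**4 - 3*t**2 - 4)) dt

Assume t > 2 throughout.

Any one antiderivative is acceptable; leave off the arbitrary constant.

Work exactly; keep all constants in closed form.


The answer is -2*log(t - 2) + log(t + 2) - 4*atan(t).
Step 1. Decompose ∫((-t**3 - 10*t**2 - t + 10)/(t**4 - 3*t**2 - 4)) dt by partial fractions, (-t**3 - 10*t**2 - t + 10)/(t**4 - 3*t**2 - 4) = -4/(t**2 + 1) + 1/(t + 2) - 2/(t - 2): now ∫(-2/(t - 2)) dt + ∫(1/(t + 2)) dt + ∫(-4/(t**2 + 1)) dt.
Step 2. Evaluate the standard form [assuming t > 2]: now -2*log(t - 2) + ∫(1/(t + 2)) dt + ∫(-4/(t**2 + 1)) dt.
Step 3. Evaluate the standard form [assuming t > -2]: now -2*log(t - 2) + log(t + 2) + ∫(-4/(t**2 + 1)) dt.
Step 4. Evaluate the standard form: now -2*log(t - 2) + log(t + 2) - 4*atan(t).
Answer: -2*log(t - 2) + log(t + 2) - 4*atan(t).


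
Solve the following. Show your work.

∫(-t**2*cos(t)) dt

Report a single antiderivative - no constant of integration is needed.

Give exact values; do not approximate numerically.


Step 1. Integrate ∫(-t**2*cos(t)) dt by parts with u = t**2, dv = (-cos(t)) dt, so v = -sin(t): now -t**2*sin(t) + ∫(2*t*sin(t)) dt.
Step 2. Integrate ∫(2*t*sin(t)) dt by parts with u = t, dv = (2*sin(t)) dt, so v = -2*cos(t): now -t**2*sin(t) - 2*t*cos(t) + ∫(2*cos(t)) dt.
Step 3. Evaluate the standard form: now -t**2*sin(t) - 2*t*cos(t) + 2*sin(t).
Answer: -t**2*sin(t) - 2*t*cos(t) + 2*sin(t).


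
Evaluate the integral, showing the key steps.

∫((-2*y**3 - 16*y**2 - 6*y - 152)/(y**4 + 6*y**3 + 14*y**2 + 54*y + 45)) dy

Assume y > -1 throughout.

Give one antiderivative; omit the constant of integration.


Step 1. Decompose ∫((-2*y**3 - 16*y**2 - 6*y - 152)/(y**4 + 6*y**3 + 14*y**2 + 54*y + 45)) dy by partial fractions, (-2*y**3 - 16*y**2 - 6*y - 152)/(y**4 + 6*y**3 + 14*y**2 + 54*y + 45) = 2/(y**2 + 9) + 2/(y + 5) - 4/(y + 1): now ∫(-4/(y + 1)) dy + ∫(2/(y + 5)) dy + ∫(2/(y**2 + 9)) dy.
Step 2. Evaluate the standard form [assuming y > -5]: now 2*log(y + 5) + ∫(-4/(y + 1)) dy + ∫(2/(y**2 + 9)) dy.
Step 3. Evaluate the standard form [assuming y > -1]: now -4*log(y + 1) + 2*log(y + 5) + ∫(2/(y**2 + 9)) dy.
Step 4. Evaluate the standard form: now -4*log(y + 1) + 2*log(y + 5) + 2*atan(y/3)/3.
Answer: -4*log(y + 1) + 2*log(y + 5) + 2*atan(y/3)/3.


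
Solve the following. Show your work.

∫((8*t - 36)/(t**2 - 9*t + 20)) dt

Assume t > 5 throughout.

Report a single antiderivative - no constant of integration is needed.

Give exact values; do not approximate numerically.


Step 1. Decompose ∫((8*t - 36)/(t**2 - 9*t + 20)) dt by partial fractions, (8*t - 36)/(t**2 - 9*t + 20) = 4/(t - 4) + 4/(t - 5): now ∫(4/(t - 5)) dt + ∫(4/(t - 4)) dt.
Step 2. Evaluate the standard form [assuming t > 4]: now 4*log(t - 4) + ∫(4/(t - 5)) dt.
Step 3. Evaluate the standard form [assuming t > 5]: now 4*log(t - 5) + 4*log(t - 4).
Answer: 4*log(t - 5) + 4*log(t - 4).


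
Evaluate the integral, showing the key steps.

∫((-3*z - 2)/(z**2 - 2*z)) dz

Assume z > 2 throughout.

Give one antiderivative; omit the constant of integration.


Step 1. Decompose ∫((-3*z - 2)/(z**2 - 2*z)) dz by partial fractions, (-3*z - 2)/(z**2 - 2*z) = -4/(z - 2) + 1/z: now ∫(1/z) dz + ∫(-4/(z - 2)) dz.
Step 2. Evaluate the standard form [assuming z > 2]: now -4*log(z - 2) + ∫(1/z) dz.
Step 3. Evaluate the standard form [assuming z > 0]: now log(z) - 4*log(z - 2).
Answer: log(z) - 4*log(z - 2).


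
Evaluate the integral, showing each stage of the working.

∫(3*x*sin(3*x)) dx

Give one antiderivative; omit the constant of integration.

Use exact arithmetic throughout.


Step 1. Integrate ∫(3*x*sin(3*x)) dx by parts with u = x, dv = (3*sin(3*x)) dx, so v = -cos(3*x): now -x*cos(3*x) + ∫(cos(3*x)) dx.
Step 2. Evaluate the standard form: now -x*cos(3*x) + sin(3*x)/3.
Answer: -x*cos(3*x) + sin(3*x)/3.


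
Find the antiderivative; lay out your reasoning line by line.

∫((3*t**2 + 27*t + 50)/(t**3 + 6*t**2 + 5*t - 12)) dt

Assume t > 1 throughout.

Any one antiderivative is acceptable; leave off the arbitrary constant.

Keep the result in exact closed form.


Step 1. Decompose ∫((3*t**2 + 27*t + 50)/(t**3 + 6*t**2 + 5*t - 12)) dt by partial fractions, (3*t**2 + 27*t + 50)/(t**3 + 6*t**2 + 5*t - 12) = -2/(t + 4) + 1/(t + 3) + 4/(t - 1): now ∫(4/(t - 1)) dt + ∫(1/(t + 3)) dt + ∫(-2/(t + 4)) dt.
Step 2. Evaluate the standard form [assuming t > 1]: now 4*log(t - 1) + ∫(1/(t + 3)) dt + ∫(-2/(t + 4)) dt.
Step 3. Evaluate the standard form [assuming t > -3]: now 4*log(t - 1) + log(t + 3) + ∫(-2/(t + 4)) dt.
Step 4. Evaluate the standard form [assuming t > -4]: now 4*log(t - 1) + log(t + 3) - 2*log(t + 4).
Answer: 4*log(t - 1) + log(t + 3) - 2*log(t + 4).


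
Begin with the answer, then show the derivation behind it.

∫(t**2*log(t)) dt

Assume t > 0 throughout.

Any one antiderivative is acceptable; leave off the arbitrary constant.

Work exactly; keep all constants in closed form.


The answer is t**3*log(t)/3 - t**3/9.
Step 1. Integrate ∫(t**2*log(t)) dt by parts with u = log(t), dv = (t**2) dt, so v = t**3/3 [assuming t > 0]: now t**3*log(t)/3 + ∫(-t**2/3) dt.
Step 2. Evaluate the standard form: now t**3*log(t)/3 - t**3/9.
Answer: t**3*log(t)/3 - t**3/9.


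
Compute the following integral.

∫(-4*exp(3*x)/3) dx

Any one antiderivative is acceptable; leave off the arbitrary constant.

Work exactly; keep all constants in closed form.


Answer: -4*exp(3*x)/9.


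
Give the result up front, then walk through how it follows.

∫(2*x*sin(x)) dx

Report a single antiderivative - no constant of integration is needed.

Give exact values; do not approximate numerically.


The answer is -2*x*cos(x) + 2*sin(x).
Step 1. Integrate ∫(2*x*sin(x)) dx by parts with u = x, dv = (2*sin(x)) dx, so v = -2*cos(x): now -2*x*cos(x) + ∫(2*cos(x)) dx.
Step 2. Evaluate the standard form: now -2*x*cos(x) + 2*sin(x).
Answer: -2*x*cos(x) + 2*sin(x).


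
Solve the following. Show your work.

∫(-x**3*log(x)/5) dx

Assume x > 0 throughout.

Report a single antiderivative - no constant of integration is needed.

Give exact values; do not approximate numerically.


Step 1. Integrate ∫(-x**3*log(x)/5) dx by parts with u = log(x), dv = (-x**3/5) dx, so v = -x**4/20 [assuming x > 0]: now -x**4*log(x)/20 + ∫(x**3/20) dx.
Step 2. Evaluate the standard form: now -x**4*log(x)/20 + x**4/80.
Answer: -x**4*log(x)/20 + x**4/80.


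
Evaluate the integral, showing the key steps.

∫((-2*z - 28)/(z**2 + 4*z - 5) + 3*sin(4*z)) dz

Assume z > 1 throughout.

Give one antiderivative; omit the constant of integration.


Step 1. Rewrite: now ∫((-2*z - 28)/(z**2 + 4*z - 5)) dz + ∫(3*sin(4*z)) dz.
Step 2. Decompose ∫((-2*z - 28)/(z**2 + 4*z - 5)) dz by partial fractions, (-2*z - 28)/(z**2 + 4*z - 5) = 3/(z + 5) - 5/(z - 1): now ∫(-5/(z - 1)) dz + ∫(3/(z + 5)) dz + ∫(3*sin(4*z)) dz.
Step 3. Evaluate the standard form [assuming z > -5]: now 3*log(z + 5) + ∫(-5/(z - 1)) dz + ∫(3*sin(4*z)) dz.
Step 4. Evaluate the standard form [assuming z > 1]: now -5*log(z - 1) + 3*log(z + 5) + ∫(3*sin(4*z)) dz.
Step 5. Evaluate the standard form: now -5*log(z - 1) + 3*log(z + 5) - 3*cos(4*z)/4.
Answer: -5*log(z - 1) + 3*log(z + 5) - 3*cos(4*z)/4.


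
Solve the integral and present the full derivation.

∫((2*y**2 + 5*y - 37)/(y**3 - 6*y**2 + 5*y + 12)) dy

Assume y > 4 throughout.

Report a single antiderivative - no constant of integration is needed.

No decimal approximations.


Step 1. Decompose ∫((2*y**2 + 5*y - 37)/(y**3 - 6*y**2 + 5*y + 12)) dy by partial fractions, (2*y**2 + 5*y - 37)/(y**3 - 6*y**2 + 5*y + 12) = -2/(y + 1) + 1/(y - 3) + 3/(y - 4): now ∫(3/(y - 4)) dy + ∫(1/(y - 3)) dy + ∫(-2/(y + 1)) dy.
Step 2. Evaluate the standard form [assuming y > 4]: now 3*log(y - 4) + ∫(1/(y - 3)) dy + ∫(-2/(y + 1)) dy.
Step 3. Evaluate the standard form [assuming y > 3]: now 3*log(y - 4) + log(y - 3) + ∫(-2/(y + 1)) dy.
Step 4. Evaluate the standard form [assuming y > -1]: now 3*log(y - 4) + log(y - 3) - 2*log(y + 1).
Answer: 3*log(y - 4) + log(y - 3) - 2*log(y + 1).


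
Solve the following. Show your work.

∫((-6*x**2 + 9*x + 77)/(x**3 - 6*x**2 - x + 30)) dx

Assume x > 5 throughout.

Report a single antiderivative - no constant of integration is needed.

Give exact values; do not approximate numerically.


Step 1. Decompose ∫((-6*x**2 + 9*x + 77)/(x**3 - 6*x**2 - x + 30)) dx by partial fractions, (-6*x**2 + 9*x + 77)/(x**3 - 6*x**2 - x + 30) = 1/(x + 2) - 5/(x - 3) - 2/(x - 5): now ∫(-2/(x - 5)) dx + ∫(-5/(x - 3)) dx + ∫(1/(x + 2)) dx.
Step 2. Evaluate the standard form [assuming x > 3]: now -5*log(x - 3) + ∫(-2/(x - 5)) dx + ∫(1/(x + 2)) dx.
Step 3. Evaluate the standard form [assuming x > -2]: now -5*log(x - 3) + log(x + 2) + ∫(-2/(x - 5)) dx.
Step 4. Evaluate the standard form [assuming x > 5]: now -2*log(x - 5) - 5*log(x - 3) + log(x + 2).
Answer: -2*log(x - 5) - 5*log(x - 3) + log(x + 2).


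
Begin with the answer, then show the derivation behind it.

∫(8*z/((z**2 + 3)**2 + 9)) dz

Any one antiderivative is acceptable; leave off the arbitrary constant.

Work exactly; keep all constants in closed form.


The answer is 4*atan(z**2/3 + 1)/3.
Step 1. Substitute u = z**2 + 3, turning ∫(8*z/((z**2 + 3)**2 + 9)) dz into ∫(4/(u**2 + 9)) du: now ∫(4/(u**2 + 9)) du.
Step 2. Evaluate the standard form: now 4*atan(u/3)/3.
Step 3. Substitute back u = z**2 + 3: now 4*atan(z**2/3 + 1)/3.
Answer: 4*atan(z**2/3 + 1)/3.


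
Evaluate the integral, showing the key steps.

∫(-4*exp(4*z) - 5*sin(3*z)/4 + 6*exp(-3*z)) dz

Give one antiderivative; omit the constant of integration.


Step 1. Rewrite: now ∫(6*exp(-3*z)) dz + ∫(-4*exp(4*z)) dz + ∫(-5*sin(3*z)/4) dz.
Step 2. Evaluate the standard form: now -exp(4*z) + ∫(6*exp(-3*z)) dz + ∫(-5*sin(3*z)/4) dz.
Step 3. Evaluate the standard form: now -exp(4*z) + ∫(-5*sin(3*z)/4) dz - 2*exp(-3*z).
Step 4. Evaluate the standard form: now -exp(4*z) + 5*cos(3*z)/12 - 2*exp(-3*z).
Answer: -exp(4*z) + 5*cos(3*z)/12 - 2*exp(-3*z).


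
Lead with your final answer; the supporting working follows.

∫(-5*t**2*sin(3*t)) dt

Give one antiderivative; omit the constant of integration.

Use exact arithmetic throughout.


The answer is 5*t**2*cos(3*t)/3 - 10*t*sin(3*t)/9 - 10*cos(3*t)/27.
Step 1. Integrate ∫(-5*t**2*sin(3*t)) dt by parts with u = t**2, dv = (-5*sin(3*t)) dt, so v = 5*cos(3*t)/3: now 5*t**2*cos(3*t)/3 + ∫(-10*t*cos(3*t)/3) dt.
Step 2. Integrate ∫(-10*t*cos(3*t)/3) dt by parts with u = t, dv = (-10*cos(3*t)/3) dt, so v = -10*sin(3*t)/9: now 5*t**2*cos(3*t)/3 - 10*t*sin(3*t)/9 + ∫(10*sin(3*t)/9) dt.
Step 3. Evaluate the standard form: now 5*t**2*cos(3*t)/3 - 10*t*sin(3*t)/9 - 10*cos(3*t)/27.
Answer: 5*t**2*cos(3*t)/3 - 10*t*sin(3*t)/9 - 10*cos(3*t)/27.


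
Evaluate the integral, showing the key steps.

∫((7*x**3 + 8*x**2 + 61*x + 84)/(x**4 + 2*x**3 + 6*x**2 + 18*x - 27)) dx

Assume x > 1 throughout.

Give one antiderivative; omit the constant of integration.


Step 1. Decompose ∫((7*x**3 + 8*x**2 + 61*x + 84)/(x**4 + 2*x**3 + 6*x**2 + 18*x - 27)) dx by partial fractions, (7*x**3 + 8*x**2 + 61*x + 84)/(x**4 + 2*x**3 + 6*x**2 + 18*x - 27) = -1/(x**2 + 9) + 3/(x + 3) + 4/(x - 1): now ∫(4/(x - 1)) dx + ∫(3/(x + 3)) dx + ∫(-1/(x**2 + 9)) dx.
Step 2. Evaluate the standard form [assuming x > -3]: now 3*log(x + 3) + ∫(4/(x - 1)) dx + ∫(-1/(x**2 + 9)) dx.
Step 3. Evaluate the standard form [assuming x > 1]: now 4*log(x - 1) + 3*log(x + 3) + ∫(-1/(x**2 + 9)) dx.
Step 4. Evaluate the standard form: now 4*log(x - 1) + 3*log(x + 3) - atan(x/3)/3.
Answer: 4*log(x - 1) + 3*log(x + 3) - atan(x/3)/3.


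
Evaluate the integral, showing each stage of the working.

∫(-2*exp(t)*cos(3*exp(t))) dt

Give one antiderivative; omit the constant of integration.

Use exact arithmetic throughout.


Step 1. Substitute u = exp(t), turning ∫(-2*exp(t)*cos(3*exp(t))) dt into ∫(-2*cos(3*u)) du: now ∫(-2*cos(3*u)) du.
Step 2. Evaluate the standard form: now -2*sin(3*u)/3.
Step 3. Substitute back u = exp(t): now -2*sin(3*exp(t))/3.
Answer: -2*sin(3*exp(t))/3.


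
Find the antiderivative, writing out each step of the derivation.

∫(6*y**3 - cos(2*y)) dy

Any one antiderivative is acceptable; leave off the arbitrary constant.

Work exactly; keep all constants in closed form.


Step 1. Rewrite: now ∫(6*y**3) dy + ∫(-cos(2*y)) dy.
Step 2. Evaluate the standard form: now -sin(2*y)/2 + ∫(6*y**3) dy.
Step 3. Evaluate the standard form: now 3*y**4/2 - sin(2*y)/2.
Answer: 3*y**4/2 - sin(2*y)/2.


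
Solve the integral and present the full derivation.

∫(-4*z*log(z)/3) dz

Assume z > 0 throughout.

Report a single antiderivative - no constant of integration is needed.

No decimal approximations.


Step 1. Integrate ∫(-4*z*log(z)/3) dz by parts with u = log(z), dv = (-4*z/3) dz, so v = -2*z**2/3 [assuming z > 0]: now -2*z**2*log(z)/3 + ∫(2*z/3) dz.
Step 2. Evaluate the standard form: now -2*z**2*log(z)/3 + z**2/3.
Answer: -2*z**2*log(z)/3 + z**2/3.


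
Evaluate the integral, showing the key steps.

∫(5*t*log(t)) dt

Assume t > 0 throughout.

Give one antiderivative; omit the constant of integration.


Step 1. Integrate ∫(5*t*log(t)) dt by parts with u = log(t), dv = (5*t) dt, so v = 5*t**2/2 [assuming t > 0]: now 5*t**2*log(t)/2 + ∫(-5*t/2) dt.
Step 2. Evaluate the standard form: now 5*t**2*log(t)/2 - 5*t**2/4.
Answer: 5*t**2*log(t)/2 - 5*t**2/4.


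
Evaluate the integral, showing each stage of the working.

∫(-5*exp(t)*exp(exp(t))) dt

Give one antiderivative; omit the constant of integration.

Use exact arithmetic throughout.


Step 1. Substitute u = exp(t), turning ∫(-5*exp(t)*exp(exp(t))) dt into ∫(-5*exp(u)) du: now ∫(-5*exp(u)) du.
Step 2. Evaluate the standard form: now -5*exp(u).
Step 3. Substitute back u = exp(t): now -5*exp(exp(t)).
Answer: -5*exp(exp(t)).


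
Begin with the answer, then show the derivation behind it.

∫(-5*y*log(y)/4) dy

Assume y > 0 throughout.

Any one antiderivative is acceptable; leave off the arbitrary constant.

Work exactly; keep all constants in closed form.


The answer is -5*y**2*log(y)/8 + 5*y**2/16.
Step 1. Integrate ∫(-5*y*log(y)/4) dy by parts with u = log(y), dv = (-5*y/4) dy, so v = -5*y**2/8 [assuming y > 0]: now -5*y**2*log(y)/8 + ∫(5*y/8) dy.
Step 2. Evaluate the standard form: now -5*y**2*log(y)/8 + 5*y**2/16.
Answer: -5*y**2*log(y)/8 + 5*y**2/16.


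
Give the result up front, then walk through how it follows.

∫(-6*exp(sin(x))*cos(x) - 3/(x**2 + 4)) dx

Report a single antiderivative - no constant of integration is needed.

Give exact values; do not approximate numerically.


The answer is -6*exp(sin(x)) - 3*atan(x/2)/2.
Step 1. Rewrite: now ∫(-6*exp(sin(x))*cos(x)) dx + ∫(-3/(x**2 + 4)) dx.
Step 2. Evaluate the standard form: now -3*atan(x/2)/2 + ∫(-6*exp(sin(x))*cos(x)) dx.
Step 3. Substitute u = sin(x), turning ∫(-6*exp(sin(x))*cos(x)) dx into ∫(-6*exp(u)) du: now -3*atan(x/2)/2 + ∫(-6*exp(u)) du.
Step 4. Evaluate the standard form: now -6*exp(u) - 3*atan(x/2)/2.
Step 5. Substitute back u = sin(x): now -6*exp(sin(x)) - 3*atan(x/2)/2.
Answer: -6*exp(sin(x)) - 3*atan(x/2)/2.


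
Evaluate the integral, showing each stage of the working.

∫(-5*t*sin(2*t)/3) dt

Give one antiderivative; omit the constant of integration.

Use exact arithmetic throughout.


Step 1. Integrate ∫(-5*t*sin(2*t)/3) dt by parts with u = t, dv = (-5*sin(2*t)/3) dt, so v = 5*cos(2*t)/6: now 5*t*cos(2*t)/6 + ∫(-5*cos(2*t)/6) dt.
Step 2. Evaluate the standard form: now 5*t*cos(2*t)/6 - 5*sin(2*t)/12.
Answer: 5*t*cos(2*t)/6 - 5*sin(2*t)/12.


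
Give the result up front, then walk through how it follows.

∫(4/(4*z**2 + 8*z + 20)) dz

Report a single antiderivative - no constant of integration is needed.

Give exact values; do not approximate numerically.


The answer is atan(z/2 + 1/2)/2.
Step 1. Substitute u = -2*z - 2, turning ∫(4/(4*z**2 + 8*z + 20)) dz into ∫(-2/(u**2 + 16)) du: now ∫(-2/(u**2 + 16)) du.
Step 2. Evaluate the standard form: now -atan(u/4)/2.
Step 3. Substitute back u = -2*z - 2: now atan(z/2 + 1/2)/2.
Answer: atan(z/2 + 1/2)/2.


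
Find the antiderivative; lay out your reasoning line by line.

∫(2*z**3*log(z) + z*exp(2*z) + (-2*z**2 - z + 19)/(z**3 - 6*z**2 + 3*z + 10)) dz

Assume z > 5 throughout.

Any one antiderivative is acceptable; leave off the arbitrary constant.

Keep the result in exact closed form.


Step 1. Rewrite: now ∫(z*exp(2*z)) dz + ∫(2*z**3*log(z)) dz + ∫((-2*z**2 - z + 19)/(z**3 - 6*z**2 + 3*z + 10)) dz.
Step 2. Decompose ∫((-2*z**2 - z + 19)/(z**3 - 6*z**2 + 3*z + 10)) dz by partial fractions, (-2*z**2 - z + 19)/(z**3 - 6*z**2 + 3*z + 10) = 1/(z + 1) - 1/(z - 2) - 2/(z - 5): now ∫(z*exp(2*z)) dz + ∫(2*z**3*log(z)) dz + ∫(-2/(z - 5)) dz + ∫(-1/(z - 2)) dz + ∫(1/(z + 1)) dz.
Step 3. Evaluate the standard form [assuming z > -1]: now log(z + 1) + ∫(z*exp(2*z)) dz + ∫(2*z**3*log(z)) dz + ∫(-2/(z - 5)) dz + ∫(-1/(z - 2)) dz.
Step 4. Evaluate the standard form [assuming z > 2]: now -log(z - 2) + log(z + 1) + ∫(z*exp(2*z)) dz + ∫(2*z**3*log(z)) dz + ∫(-2/(z - 5)) dz.
Step 5. Evaluate the standard form [assuming z > 5]: now -2*log(z - 5) - log(z - 2) + log(z + 1) + ∫(z*exp(2*z)) dz + ∫(2*z**3*log(z)) dz.
Step 6. Integrate ∫(z*exp(2*z)) dz by parts with u = z, dv = (exp(2*z)) dz, so v = exp(2*z)/2: now z*exp(2*z)/2 - 2*log(z - 5) - log(z - 2) + log(z + 1) + ∫(2*z**3*log(z)) dz + ∫(-exp(2*z)/2) dz.
Step 7. Evaluate the standard form: now z*exp(2*z)/2 - exp(2*z)/4 - 2*log(z - 5) - log(z - 2) + log(z + 1) + ∫(2*z**3*log(z)) dz.
Step 8. Integrate ∫(2*z**3*log(z)) dz by parts with u = log(z), dv = (2*z**3) dz, so v = z**4/2 [assuming z > 0]: now z**4*log(z)/2 + z*exp(2*z)/2 - exp(2*z)/4 - 2*log(z - 5) - log(z - 2) + log(z + 1) + ∫(-z**3/2) dz.
Step 9. Evaluate the standard form: now z**4*log(z)/2 - z**4/8 + z*exp(2*z)/2 - exp(2*z)/4 - 2*log(z - 5) - log(z - 2) + log(z + 1).
Answer: z**4*log(z)/2 - z**4/8 + z*exp(2*z)/2 - exp(2*z)/4 - 2*log(z - 5) - log(z - 2) + log(z + 1).


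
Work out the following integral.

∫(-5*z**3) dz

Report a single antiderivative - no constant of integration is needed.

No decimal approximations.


Answer: -5*z**4/4.


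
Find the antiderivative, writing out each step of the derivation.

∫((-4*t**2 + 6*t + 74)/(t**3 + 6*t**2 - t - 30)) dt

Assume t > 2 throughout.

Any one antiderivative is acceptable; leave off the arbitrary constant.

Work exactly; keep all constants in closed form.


Step 1. Decompose ∫((-4*t**2 + 6*t + 74)/(t**3 + 6*t**2 - t - 30)) dt by partial fractions, (-4*t**2 + 6*t + 74)/(t**3 + 6*t**2 - t - 30) = -4/(t + 5) - 2/(t + 3) + 2/(t - 2): now ∫(2/(t - 2)) dt + ∫(-2/(t + 3)) dt + ∫(-4/(t + 5)) dt.
Step 2. Evaluate the standard form [assuming t > -5]: now -4*log(t + 5) + ∫(2/(t - 2)) dt + ∫(-2/(t + 3)) dt.
Step 3. Evaluate the standard form [assuming t > 2]: now 2*log(t - 2) - 4*log(t + 5) + ∫(-2/(t + 3)) dt.
Step 4. Evaluate the standard form [assuming t > -3]: now 2*log(t - 2) - 2*log(t + 3) - 4*log(t + 5).
Answer: 2*log(t - 2) - 2*log(t + 3) - 4*log(t + 5).


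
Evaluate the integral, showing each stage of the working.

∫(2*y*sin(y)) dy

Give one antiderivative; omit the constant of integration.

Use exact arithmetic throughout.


Step 1. Integrate ∫(2*y*sin(y)) dy by parts with u = y, dv = (2*sin(y)) dy, so v = -2*cos(y): now -2*y*cos(y) + ∫(2*cos(y)) dy.
Step 2. Evaluate the standard form: now -2*y*cos(y) + 2*sin(y).
Answer: -2*y*cos(y) + 2*sin(y).


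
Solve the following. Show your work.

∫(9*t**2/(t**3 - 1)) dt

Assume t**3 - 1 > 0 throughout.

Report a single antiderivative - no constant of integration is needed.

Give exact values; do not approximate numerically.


Step 1. Substitute u = t**3 - 1, turning ∫(9*t**2/(t**3 - 1)) dt into ∫(3/u) du: now ∫(3/u) du.
Step 2. Evaluate the standard form [assuming u > 0]: now 3*log(u).
Step 3. Substitute back u = t**3 - 1: now 3*log(t**3 - 1).
Answer: 3*log(t**3 - 1).


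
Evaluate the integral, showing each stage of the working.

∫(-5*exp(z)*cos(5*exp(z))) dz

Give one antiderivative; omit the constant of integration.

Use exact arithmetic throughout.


Step 1. Substitute u = exp(z), turning ∫(-5*exp(z)*cos(5*exp(z))) dz into ∫(-5*cos(5*u)) du: now ∫(-5*cos(5*u)) du.
Step 2. Evaluate the standard form: now -sin(5*u).
Step 3. Substitute back u = exp(z): now -sin(5*exp(z)).
Answer: -sin(5*exp(z)).


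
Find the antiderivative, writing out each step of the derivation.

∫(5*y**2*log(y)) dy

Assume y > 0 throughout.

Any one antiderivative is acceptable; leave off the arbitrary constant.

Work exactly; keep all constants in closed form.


Step 1. Integrate ∫(5*y**2*log(y)) dy by parts with u = log(y), dv = (5*y**2) dy, so v = 5*y**3/3 [assuming y > 0]: now 5*y**3*log(y)/3 + ∫(-5*y**2/3) dy.
Step 2. Evaluate the standard form: now 5*y**3*log(y)/3 - 5*y**3/9.
Answer: 5*y**3*log(y)/3 - 5*y**3/9.


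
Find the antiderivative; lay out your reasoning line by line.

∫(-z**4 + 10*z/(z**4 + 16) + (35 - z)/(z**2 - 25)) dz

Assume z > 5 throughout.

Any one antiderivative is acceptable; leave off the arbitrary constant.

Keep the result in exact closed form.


Step 1. Rewrite: now ∫(-z**4) dz + ∫(10*z/(z**4 + 16)) dz + ∫((35 - z)/(z**2 - 25)) dz.
Step 2. Evaluate the standard form: now -z**5/5 + ∫(10*z/(z**4 + 16)) dz + ∫((35 - z)/(z**2 - 25)) dz.
Step 3. Decompose ∫((35 - z)/(z**2 - 25)) dz by partial fractions, (35 - z)/(z**2 - 25) = -4/(z + 5) + 3/(z - 5): now -z**5/5 + ∫(10*z/(z**4 + 16)) dz + ∫(3/(z - 5)) dz + ∫(-4/(z + 5)) dz.
Step 4. Evaluate the standard form [assuming z > 5]: now -z**5/5 + 3*log(z - 5) + ∫(10*z/(z**4 + 16)) dz + ∫(-4/(z + 5)) dz.
Step 5. Evaluate the standard form [assuming z > -5]: now -z**5/5 + 3*log(z - 5) - 4*log(z + 5) + ∫(10*z/(z**4 + 16)) dz.
Step 6. Substitute u = z**2, turning ∫(10*z/(z**4 + 16)) dz into ∫(5/(u**2 + 16)) du: now -z**5/5 + 3*log(z - 5) - 4*log(z + 5) + ∫(5/(u**2 + 16)) du.
Step 7. Evaluate the standard form: now -z**5/5 + 3*log(z - 5) - 4*log(z + 5) + 5*atan(u/4)/4.
Step 8. Substitute back u = z**2: now -z**5/5 + 3*log(z - 5) - 4*log(z + 5) + 5*atan(z**2/4)/4.
Answer: -z**5/5 + 3*log(z - 5) - 4*log(z + 5) + 5*atan(z**2/4)/4.


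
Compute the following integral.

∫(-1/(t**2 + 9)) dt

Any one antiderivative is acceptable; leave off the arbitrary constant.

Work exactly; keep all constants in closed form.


Answer: -atan(t/3)/3.


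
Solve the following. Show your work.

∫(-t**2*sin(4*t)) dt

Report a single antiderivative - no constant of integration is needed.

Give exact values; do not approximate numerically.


Step 1. Integrate ∫(-t**2*sin(4*t)) dt by parts with u = t**2, dv = (-sin(4*t)) dt, so v = cos(4*t)/4: now t**2*cos(4*t)/4 + ∫(-t*cos(4*t)/2) dt.
Step 2. Integrate ∫(-t*cos(4*t)/2) dt by parts with u = t, dv = (-cos(4*t)/2) dt, so v = -sin(4*t)/8: now t**2*cos(4*t)/4 - t*sin(4*t)/8 + ∫(sin(4*t)/8) dt.
Step 3. Evaluate the standard form: now t**2*cos(4*t)/4 - t*sin(4*t)/8 - cos(4*t)/32.
Answer: t**2*cos(4*t)/4 - t*sin(4*t)/8 - cos(4*t)/32.


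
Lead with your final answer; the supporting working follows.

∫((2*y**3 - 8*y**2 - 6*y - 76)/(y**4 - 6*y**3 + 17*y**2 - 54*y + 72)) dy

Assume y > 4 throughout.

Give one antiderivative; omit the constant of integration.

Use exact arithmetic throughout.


The answer is -2*log(y - 4) + 4*log(y - 2) + 4*atan(y/3)/3.
Step 1. Decompose ∫((2*y**3 - 8*y**2 - 6*y - 76)/(y**4 - 6*y**3 + 17*y**2 - 54*y + 72)) dy by partial fractions, (2*y**3 - 8*y**2 - 6*y - 76)/(y**4 - 6*y**3 + 17*y**2 - 54*y + 72) = 4/(y**2 + 9) + 4/(y - 2) - 2/(y - 4): now ∫(-2/(y - 4)) dy + ∫(4/(y - 2)) dy + ∫(4/(y**2 + 9)) dy.
Step 2. Evaluate the standard form [assuming y > 4]: now -2*log(y - 4) + ∫(4/(y - 2)) dy + ∫(4/(y**2 + 9)) dy.
Step 3. Evaluate the standard form [assuming y > 2]: now -2*log(y - 4) + 4*log(y - 2) + ∫(4/(y**2 + 9)) dy.
Step 4. Evaluate the standard form: now -2*log(y - 4) + 4*log(y - 2) + 4*atan(y/3)/3.
Answer: -2*log(y - 4) + 4*log(y - 2) + 4*atan(y/3)/3.


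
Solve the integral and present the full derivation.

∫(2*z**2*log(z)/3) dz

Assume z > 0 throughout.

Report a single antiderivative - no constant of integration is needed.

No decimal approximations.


Step 1. Integrate ∫(2*z**2*log(z)/3) dz by parts with u = log(z), dv = (2*z**2/3) dz, so v = 2*z**3/9 [assuming z > 0]: now 2*z**3*log(z)/9 + ∫(-2*z**2/9) dz.
Step 2. Evaluate the standard form: now 2*z**3*log(z)/9 - 2*z**3/27.
Answer: 2*z**3*log(z)/9 - 2*z**3/27.


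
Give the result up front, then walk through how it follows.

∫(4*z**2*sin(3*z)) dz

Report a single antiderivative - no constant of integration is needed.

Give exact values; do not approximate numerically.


The answer is -4*z**2*cos(3*z)/3 + 8*z*sin(3*z)/9 + 8*cos(3*z)/27.
Step 1. Integrate ∫(4*z**2*sin(3*z)) dz by parts with u = z**2, dv = (4*sin(3*z)) dz, so v = -4*cos(3*z)/3: now -4*z**2*cos(3*z)/3 + ∫(8*z*cos(3*z)/3) dz.
Step 2. Integrate ∫(8*z*cos(3*z)/3) dz by parts with u = z, dv = (8*cos(3*z)/3) dz, so v = 8*sin(3*z)/9: now -4*z**2*cos(3*z)/3 + 8*z*sin(3*z)/9 + ∫(-8*sin(3*z)/9) dz.
Step 3. Evaluate the standard form: now -4*z**2*cos(3*z)/3 + 8*z*sin(3*z)/9 + 8*cos(3*z)/27.
Answer: -4*z**2*cos(3*z)/3 + 8*z*sin(3*z)/9 + 8*cos(3*z)/27.


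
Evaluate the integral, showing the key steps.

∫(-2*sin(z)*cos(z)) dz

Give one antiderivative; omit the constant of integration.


Step 1. Substitute u = sin(z), turning ∫(-2*sin(z)*cos(z)) dz into ∫(-2*u) du: now ∫(-2*u) du.
Step 2. Evaluate the standard form: now -u**2.
Step 3. Substitute back u = sin(z): now -sin(z)**2.
Answer: -sin(z)**2.


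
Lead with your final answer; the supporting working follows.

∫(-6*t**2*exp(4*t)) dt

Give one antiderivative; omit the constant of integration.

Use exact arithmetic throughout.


The answer is -3*t**2*exp(4*t)/2 + 3*t*exp(4*t)/4 - 3*exp(4*t)/16.
Step 1. Integrate ∫(-6*t**2*exp(4*t)) dt by parts with u = t**2, dv = (-6*exp(4*t)) dt, so v = -3*exp(4*t)/2: now -3*t**2*exp(4*t)/2 + ∫(3*t*exp(4*t)) dt.
Step 2. Integrate ∫(3*t*exp(4*t)) dt by parts with u = t, dv = (3*exp(4*t)) dt, so v = 3*exp(4*t)/4: now -3*t**2*exp(4*t)/2 + 3*t*exp(4*t)/4 + ∫(-3*exp(4*t)/4) dt.
Step 3. Evaluate the standard form: now -3*t**2*exp(4*t)/2 + 3*t*exp(4*t)/4 - 3*exp(4*t)/16.
Answer: -3*t**2*exp(4*t)/2 + 3*t*exp(4*t)/4 - 3*exp(4*t)/16.


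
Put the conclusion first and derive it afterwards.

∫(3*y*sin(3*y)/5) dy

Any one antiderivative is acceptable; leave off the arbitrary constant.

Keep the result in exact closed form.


The answer is -y*cos(3*y)/5 + sin(3*y)/15.
Step 1. Integrate ∫(3*y*sin(3*y)/5) dy by parts with u = y, dv = (3*sin(3*y)/5) dy, so v = -cos(3*y)/5: now -y*cos(3*y)/5 + ∫(cos(3*y)/5) dy.
Step 2. Evaluate the standard form: now -y*cos(3*y)/5 + sin(3*y)/15.
Answer: -y*cos(3*y)/5 + sin(3*y)/15.


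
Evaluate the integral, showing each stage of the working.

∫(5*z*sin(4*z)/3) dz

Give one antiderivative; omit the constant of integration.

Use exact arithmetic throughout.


Step 1. Integrate ∫(5*z*sin(4*z)/3) dz by parts with u = z, dv = (5*sin(4*z)/3) dz, so v = -5*cos(4*z)/12: now -5*z*cos(4*z)/12 + ∫(5*cos(4*z)/12) dz.
Step 2. Evaluate the standard form: now -5*z*cos(4*z)/12 + 5*sin(4*z)/48.
Answer: -5*z*cos(4*z)/12 + 5*sin(4*z)/48.


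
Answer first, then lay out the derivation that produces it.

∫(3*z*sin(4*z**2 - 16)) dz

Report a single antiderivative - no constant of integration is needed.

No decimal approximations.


The answer is -3*cos(4*z**2 - 16)/8.
Step 1. Substitute u = z**2 - 4, turning ∫(3*z*sin(4*z**2 - 16)) dz into ∫(3*sin(4*u)/2) du: now ∫(3*sin(4*u)/2) du.
Step 2. Evaluate the standard form: now -3*cos(4*u)/8.
Step 3. Substitute back u = z**2 - 4: now -3*cos(4*z**2 - 16)/8.
Answer: -3*cos(4*z**2 - 16)/8.


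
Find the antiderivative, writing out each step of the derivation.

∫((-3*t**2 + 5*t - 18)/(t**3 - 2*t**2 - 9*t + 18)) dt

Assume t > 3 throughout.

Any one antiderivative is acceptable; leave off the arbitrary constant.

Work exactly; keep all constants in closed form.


Step 1. Decompose ∫((-3*t**2 + 5*t - 18)/(t**3 - 2*t**2 - 9*t + 18)) dt by partial fractions, (-3*t**2 + 5*t - 18)/(t**3 - 2*t**2 - 9*t + 18) = -2/(t + 3) + 4/(t - 2) - 5/(t - 3): now ∫(-5/(t - 3)) dt + ∫(4/(t - 2)) dt + ∫(-2/(t + 3)) dt.
Step 2. Evaluate the standard form [assuming t > -3]: now -2*log(t + 3) + ∫(-5/(t - 3)) dt + ∫(4/(t - 2)) dt.
Step 3. Evaluate the standard form [assuming t > 3]: now -5*log(t - 3) - 2*log(t + 3) + ∫(4/(t - 2)) dt.
Step 4. Evaluate the standard form [assuming t > 2]: now -5*log(t - 3) + 4*log(t - 2) - 2*log(t + 3).
Answer: -5*log(t - 3) + 4*log(t - 2) - 2*log(t + 3).


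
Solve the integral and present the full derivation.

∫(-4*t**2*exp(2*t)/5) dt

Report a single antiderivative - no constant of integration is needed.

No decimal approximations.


Step 1. Integrate ∫(-4*t**2*exp(2*t)/5) dt by parts with u = t**2, dv = (-4*exp(2*t)/5) dt, so v = -2*exp(2*t)/5: now -2*t**2*exp(2*t)/5 + ∫(4*t*exp(2*t)/5) dt.
Step 2. Integrate ∫(4*t*exp(2*t)/5) dt by parts with u = t, dv = (4*exp(2*t)/5) dt, so v = 2*exp(2*t)/5: now -2*t**2*exp(2*t)/5 + 2*t*exp(2*t)/5 + ∫(-2*exp(2*t)/5) dt.
Step 3. Evaluate the standard form: now -2*t**2*exp(2*t)/5 + 2*t*exp(2*t)/5 - exp(2*t)/5.
Answer: -2*t**2*exp(2*t)/5 + 2*t*exp(2*t)/5 - exp(2*t)/5.


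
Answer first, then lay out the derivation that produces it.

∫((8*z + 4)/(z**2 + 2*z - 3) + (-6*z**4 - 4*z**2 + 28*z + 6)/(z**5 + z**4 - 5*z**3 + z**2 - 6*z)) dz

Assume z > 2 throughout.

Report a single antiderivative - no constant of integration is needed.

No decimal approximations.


The answer is -log(z) - log(z - 2) + 3*log(z - 1) + log(z + 3) - 4*atan(z).
Step 1. Rewrite: now ∫((8*z + 4)/(z**2 + 2*z - 3)) dz + ∫((-6*z**4 - 4*z**2 + 28*z + 6)/(z**5 + z**4 - 5*z**3 + z**2 - 6*z)) dz.
Step 2. Decompose ∫((-6*z**4 - 4*z**2 + 28*z + 6)/(z**5 + z**4 - 5*z**3 + z**2 - 6*z)) dz by partial fractions, (-6*z**4 - 4*z**2 + 28*z + 6)/(z**5 + z**4 - 5*z**3 + z**2 - 6*z) = -4/(z**2 + 1) - 4/(z + 3) - 1/(z - 2) - 1/z: now ∫(-1/z) dz + ∫((8*z + 4)/(z**2 + 2*z - 3)) dz + ∫(-1/(z - 2)) dz + ∫(-4/(z + 3)) dz + ∫(-4/(z**2 + 1)) dz.
Step 3. Evaluate the standard form [assuming z > 2]: now -log(z - 2) + ∫(-1/z) dz + ∫((8*z + 4)/(z**2 + 2*z - 3)) dz + ∫(-4/(z + 3)) dz + ∫(-4/(z**2 + 1)) dz.
Step 4. Evaluate the standard form [assuming z > 0]: now -log(z) - log(z - 2) + ∫((8*z + 4)/(z**2 + 2*z - 3)) dz + ∫(-4/(z + 3)) dz + ∫(-4/(z**2 + 1)) dz.
Step 5. Evaluate the standard form [assuming z > -3]: now -log(z) - log(z - 2) - 4*log(z + 3) + ∫((8*z + 4)/(z**2 + 2*z - 3)) dz + ∫(-4/(z**2 + 1)) dz.
Step 6. Evaluate the standard form: now -log(z) - log(z - 2) - 4*log(z + 3) - 4*atan(z) + ∫((8*z + 4)/(z**2 + 2*z - 3)) dz.
Step 7. Decompose ∫((8*z + 4)/(z**2 + 2*z - 3)) dz by partial fractions, (8*z + 4)/(z**2 + 2*z - 3) = 5/(z + 3) + 3/(z - 1): now -log(z) - log(z - 2) - 4*log(z + 3) - 4*atan(z) + ∫(3/(z - 1)) dz + ∫(5/(z + 3)) dz.
Step 8. Evaluate the standard form [assuming z > -3]: now -log(z) - log(z - 2) + log(z + 3) - 4*atan(z) + ∫(3/(z - 1)) dz.
Step 9. Evaluate the standard form [assuming z > 1]: now -log(z) - log(z - 2) + 3*log(z - 1) + log(z + 3) - 4*atan(z).
Answer: -log(z) - log(z - 2) + 3*log(z - 1) + log(z + 3) - 4*atan(z).


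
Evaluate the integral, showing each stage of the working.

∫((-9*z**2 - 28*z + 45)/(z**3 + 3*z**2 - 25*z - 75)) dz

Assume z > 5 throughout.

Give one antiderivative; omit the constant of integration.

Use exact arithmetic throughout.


Step 1. Decompose ∫((-9*z**2 - 28*z + 45)/(z**3 + 3*z**2 - 25*z - 75)) dz by partial fractions, (-9*z**2 - 28*z + 45)/(z**3 + 3*z**2 - 25*z - 75) = -2/(z + 5) - 3/(z + 3) - 4/(z - 5): now ∫(-4/(z - 5)) dz + ∫(-3/(z + 3)) dz + ∫(-2/(z + 5)) dz.
Step 2. Evaluate the standard form [assuming z > -5]: now -2*log(z + 5) + ∫(-4/(z - 5)) dz + ∫(-3/(z + 3)) dz.
Step 3. Evaluate the standard form [assuming z > -3]: now -3*log(z + 3) - 2*log(z + 5) + ∫(-4/(z - 5)) dz.
Step 4. Evaluate the standard form [assuming z > 5]: now -4*log(z - 5) - 3*log(z + 3) - 2*log(z + 5).
Answer: -4*log(z - 5) - 3*log(z + 3) - 2*log(z + 5).
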